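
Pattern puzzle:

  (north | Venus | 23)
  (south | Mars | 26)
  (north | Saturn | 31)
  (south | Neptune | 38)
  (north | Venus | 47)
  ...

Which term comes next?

Direction — alternates north ↔ south: north, south, north, south, north → south.
Planet: repeats Venus → Mars → Saturn → Neptune; Venus, Mars, Saturn, Neptune, Venus → Mars.
Third slot: differences are 3, 5, 7, … (increasing by 2 each time); 23, 26, 31, 38, 47 → 58.
Putting it together: (south | Mars | 58).

(south | Mars | 58)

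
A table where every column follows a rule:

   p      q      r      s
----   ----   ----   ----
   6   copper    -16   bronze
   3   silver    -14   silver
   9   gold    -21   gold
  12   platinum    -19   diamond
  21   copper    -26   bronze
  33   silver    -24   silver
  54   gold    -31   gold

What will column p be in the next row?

Column p: 6, 3, 9, 12, 21, 33, 54 → 87 (each term is the sum of the two before it).

87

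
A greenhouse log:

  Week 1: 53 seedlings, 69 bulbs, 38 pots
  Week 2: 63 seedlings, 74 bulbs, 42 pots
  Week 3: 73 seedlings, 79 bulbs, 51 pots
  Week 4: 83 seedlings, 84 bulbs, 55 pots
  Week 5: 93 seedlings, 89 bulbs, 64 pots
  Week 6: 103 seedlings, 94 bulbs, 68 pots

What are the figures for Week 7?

113 seedlings, 99 bulbs, 77 pots

Seedlings: 53, 63, 73, 83, 93, 103 → 113 (+10 each step).
Bulbs — +5 each step: 69, 74, 79, 84, 89, 94 → 99.
Pots: alternating steps +4, +9, +4, +9, …; 38, 42, 51, 55, 64, 68 → 77.
Combining the parts gives 113 seedlings, 99 bulbs, 77 pots.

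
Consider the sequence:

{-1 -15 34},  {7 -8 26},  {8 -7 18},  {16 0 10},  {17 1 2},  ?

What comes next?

First slot: alternating steps +8, +1, +8, +1, …; -1, 7, 8, 16, 17 → 25.
Second slot goes -15, -8, -7, 0, 1 → 8 (alternating steps +7, +1, +7, +1, …).
Third slot: −8 each step; 34, 26, 18, 10, 2 → -6.
So the next triple is {25 8 -6}.

{25 8 -6}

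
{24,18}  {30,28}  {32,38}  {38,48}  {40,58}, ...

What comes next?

First entry: 24, 30, 32, 38, 40 → 46 (alternating steps +6, +2, +6, +2, …).
Second entry: +10 each step, so 18, 28, 38, 48, 58 → 68.
Putting it together: {46,68}.

{46,68}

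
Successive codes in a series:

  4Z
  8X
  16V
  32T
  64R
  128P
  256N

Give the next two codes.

First component: ×2 each step, so 4, 8, 16, 32, 64, 128, 256 → 512 → 1024.
For the letter, letters move back 2 places in the alphabet: Z, X, V, T, R, P, N → L → J.
So the next two codes are 512L and 1024J.

512L then 1024J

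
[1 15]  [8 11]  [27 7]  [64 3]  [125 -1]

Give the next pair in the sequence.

[216 -5]

First slot goes 1, 8, 27, 64, 125 → 216 (perfect cubes: 1³, 2³, 3³, …).
Second slot: −4 each step, so 15, 11, 7, 3, -1 → -5.
Putting it together: [216 -5].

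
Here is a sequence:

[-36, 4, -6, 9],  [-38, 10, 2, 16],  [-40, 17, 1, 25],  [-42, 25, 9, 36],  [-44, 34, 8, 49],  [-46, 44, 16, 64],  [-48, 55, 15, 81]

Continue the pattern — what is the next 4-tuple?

For the first value, −2 each step: -36, -38, -40, -42, -44, -46, -48 → -50.
For the second value, differences are 6, 7, 8, … (increasing by 1 each time): 4, 10, 17, 25, 34, 44, 55 → 67.
Third value — alternating steps +8, −1, +8, −1, …: -6, 2, 1, 9, 8, 16, 15 → 23.
Fourth value: perfect squares: 3², 4², 5², …; 9, 16, 25, 36, 49, 64, 81 → 100.
Putting it together: [-50, 67, 23, 100].

[-50, 67, 23, 100]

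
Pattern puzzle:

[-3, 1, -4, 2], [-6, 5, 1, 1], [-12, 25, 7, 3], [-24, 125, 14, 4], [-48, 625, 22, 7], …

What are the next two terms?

[-96, 3125, 31, 11], [-192, 15625, 41, 18]

For the first slot, ×2 each step: -3, -6, -12, -24, -48 → -96 → -192.
Second slot: ×5 each step; 1, 5, 25, 125, 625 → 3125 → 15625.
Third slot goes -4, 1, 7, 14, 22 → 31 → 41 (differences are 5, 6, 7, … (increasing by 1 each time)).
Fourth slot — each term is the sum of the two before it: 2, 1, 3, 4, 7 → 11 → 18.
So the next two terms are [-96, 3125, 31, 11] and [-192, 15625, 41, 18].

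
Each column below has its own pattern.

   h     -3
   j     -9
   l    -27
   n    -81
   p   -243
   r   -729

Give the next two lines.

t  -2187; v  -6561

For the letter, letters move forward 2 places in the alphabet: h, j, l, n, p, r → t → v.
Second component: ×3 each step, so -3, -9, -27, -81, -243, -729 → -2187 → -6561.
Putting the parts together: t  -2187 and then v  -6561.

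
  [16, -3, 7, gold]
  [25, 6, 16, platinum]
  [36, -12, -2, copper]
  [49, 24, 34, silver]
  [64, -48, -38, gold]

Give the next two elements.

[81, 96, 106, platinum], [100, -192, -182, copper]

First slot goes 16, 25, 36, 49, 64 → 81 → 100 (perfect squares: 4², 5², 6², …).
Second slot: ×(-2) each step; -3, 6, -12, 24, -48 → 96 → -192.
Third slot: always 10 more than the second slot, so 7, 16, -2, 34, -38 → 106 → -182.
Metal: gold, platinum, copper, silver, gold → platinum → copper (repeats gold → platinum → copper → silver).
Putting the parts together: [81, 96, 106, platinum] and then [100, -192, -182, copper].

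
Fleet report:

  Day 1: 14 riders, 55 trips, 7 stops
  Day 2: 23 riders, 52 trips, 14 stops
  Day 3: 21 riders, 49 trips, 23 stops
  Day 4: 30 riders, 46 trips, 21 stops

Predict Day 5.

Riders: 14, 23, 21, 30 → 28 (alternating steps +9, −2, +9, −2, …).
Trips: 55, 52, 49, 46 → 43 (−3 each step).
Stops: always the previous value of the riders; 7, 14, 23, 21 → 30.
Combining the parts gives 28 riders, 43 trips, 30 stops.

28 riders, 43 trips, 30 stops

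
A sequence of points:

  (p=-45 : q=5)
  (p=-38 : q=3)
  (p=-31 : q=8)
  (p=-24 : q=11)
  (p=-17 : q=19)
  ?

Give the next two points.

P — +7 each step: -45, -38, -31, -24, -17 → -10 → -3.
Q: 5, 3, 8, 11, 19 → 30 → 49 (each term is the sum of the two before it).
Putting the parts together: (p=-10 : q=30) and then (p=-3 : q=49).

(p=-10 : q=30), (p=-3 : q=49)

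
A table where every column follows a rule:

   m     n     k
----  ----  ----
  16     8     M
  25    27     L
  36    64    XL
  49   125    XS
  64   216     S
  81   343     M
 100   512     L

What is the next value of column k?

For the column k, repeats M → L → XL → XS → S: M, L, XL, XS, S, M, L → XL.

XL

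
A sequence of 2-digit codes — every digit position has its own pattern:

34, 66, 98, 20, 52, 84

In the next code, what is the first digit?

First digit: +3 each step, mod 10; 3, 6, 9, 2, 5, 8 → 1.

1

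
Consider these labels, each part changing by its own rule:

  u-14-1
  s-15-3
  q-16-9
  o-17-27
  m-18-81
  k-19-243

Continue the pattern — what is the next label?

i-20-729

Letter: letters move back 2 places in the alphabet; u, s, q, o, m, k → i.
Second component: +1 each step, so 14, 15, 16, 17, 18, 19 → 20.
Third component: ×3 each step, so 1, 3, 9, 27, 81, 243 → 729.
Putting it together: i-20-729.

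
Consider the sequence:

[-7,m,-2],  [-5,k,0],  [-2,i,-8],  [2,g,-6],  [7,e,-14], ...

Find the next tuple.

[13,c,-12]

First part goes -7, -5, -2, 2, 7 → 13 (differences are 2, 3, 4, … (increasing by 1 each time)).
Letter: m, k, i, g, e → c (letters move back 2 places in the alphabet).
Third part: alternating steps +2, −8, +2, −8, …; -2, 0, -8, -6, -14 → -12.
Putting it together: [13,c,-12].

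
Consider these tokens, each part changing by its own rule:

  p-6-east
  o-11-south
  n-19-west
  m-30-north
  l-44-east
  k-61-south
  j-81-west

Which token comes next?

Letter: letters move back 1 place in the alphabet, so p, o, n, m, l, k, j → i.
Second component: differences are 5, 8, 11, … (increasing by 3 each time); 6, 11, 19, 30, 44, 61, 81 → 104.
For the direction, repeats east → south → west → north: east, south, west, north, east, south, west → north.
Combining the parts gives i-104-north.

i-104-north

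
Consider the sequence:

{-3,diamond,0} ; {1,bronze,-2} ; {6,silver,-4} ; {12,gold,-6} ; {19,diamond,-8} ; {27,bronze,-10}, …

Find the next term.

For the first coordinate, differences are 4, 5, 6, … (increasing by 1 each time): -3, 1, 6, 12, 19, 27 → 36.
Rank: repeats diamond → bronze → silver → gold, so diamond, bronze, silver, gold, diamond, bronze → silver.
Third coordinate: −2 each step; 0, -2, -4, -6, -8, -10 → -12.
Putting it together: {36,silver,-12}.

{36,silver,-12}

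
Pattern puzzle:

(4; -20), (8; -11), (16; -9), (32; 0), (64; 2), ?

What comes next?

(128; 11)

First part: 4, 8, 16, 32, 64 → 128 (×2 each step).
For the second part, alternating steps +9, +2, +9, +2, …: -20, -11, -9, 0, 2 → 11.
Combining the parts gives (128; 11).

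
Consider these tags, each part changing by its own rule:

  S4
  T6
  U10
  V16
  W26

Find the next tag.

Letter: S, T, U, V, W → X (letters move forward 1 place in the alphabet).
Second component: each term is the sum of the two before it, so 4, 6, 10, 16, 26 → 42.
Putting it together: X42.

X42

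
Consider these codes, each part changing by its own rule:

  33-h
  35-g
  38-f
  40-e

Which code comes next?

43-d

First component: 33, 35, 38, 40 → 43 (alternating steps +2, +3, +2, +3, …).
Letter: h, g, f, e → d (letters move back 1 place in the alphabet).
Putting it together: 43-d.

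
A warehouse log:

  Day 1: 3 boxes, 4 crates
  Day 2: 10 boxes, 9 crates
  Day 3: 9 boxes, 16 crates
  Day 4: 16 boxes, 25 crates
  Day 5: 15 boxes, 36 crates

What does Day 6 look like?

22 boxes, 49 crates

Boxes: 3, 10, 9, 16, 15 → 22 (alternating steps +7, −1, +7, −1, …).
Crates: 4, 9, 16, 25, 36 → 49 (perfect squares: 2², 3², 4², …).
So the next record is 22 boxes, 49 crates.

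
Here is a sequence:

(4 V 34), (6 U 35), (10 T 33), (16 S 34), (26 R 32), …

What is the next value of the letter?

Q

Letter goes V, U, T, S, R → Q (letters move back 1 place in the alphabet).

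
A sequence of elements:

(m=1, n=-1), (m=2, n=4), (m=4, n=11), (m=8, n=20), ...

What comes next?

For the m, ×2 each step: 1, 2, 4, 8 → 16.
N: differences are 5, 7, 9, … (increasing by 2 each time); -1, 4, 11, 20 → 31.
Combining the parts gives (m=16, n=31).

(m=16, n=31)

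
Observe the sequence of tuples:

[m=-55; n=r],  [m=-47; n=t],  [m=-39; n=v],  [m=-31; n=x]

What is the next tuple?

[m=-23; n=z]

For the m, +8 each step: -55, -47, -39, -31 → -23.
N: letters move forward 2 places in the alphabet, so r, t, v, x → z.
Putting it together: [m=-23; n=z].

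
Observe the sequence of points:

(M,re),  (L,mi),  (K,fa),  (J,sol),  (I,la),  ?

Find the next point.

Letter: letters move back 1 place in the alphabet; M, L, K, J, I → H.
Note — runs through the solfège scale do→ti: re, mi, fa, sol, la → ti.
Putting it together: (H,ti).

(H,ti)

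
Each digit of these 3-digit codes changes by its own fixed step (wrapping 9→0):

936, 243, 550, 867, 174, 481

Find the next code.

First digit goes 9, 2, 5, 8, 1, 4 → 7 (+3 each step, mod 10).
Second digit: +1 each step, mod 10; 3, 4, 5, 6, 7, 8 → 9.
For the third digit, −3 each step, mod 10: 6, 3, 0, 7, 4, 1 → 8.
So the next code is 798.

798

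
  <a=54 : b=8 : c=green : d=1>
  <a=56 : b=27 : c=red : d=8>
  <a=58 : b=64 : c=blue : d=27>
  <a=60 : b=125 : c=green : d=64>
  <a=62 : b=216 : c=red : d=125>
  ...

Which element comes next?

<a=64 : b=343 : c=blue : d=216>

A — +2 each step: 54, 56, 58, 60, 62 → 64.
B: 8, 27, 64, 125, 216 → 343 (perfect cubes: 2³, 3³, 4³, …).
C: green, red, blue, green, red → blue (repeats green → red → blue).
D: perfect cubes: 1³, 2³, 3³, …, so 1, 8, 27, 64, 125 → 216.
So the next element is <a=64 : b=343 : c=blue : d=216>.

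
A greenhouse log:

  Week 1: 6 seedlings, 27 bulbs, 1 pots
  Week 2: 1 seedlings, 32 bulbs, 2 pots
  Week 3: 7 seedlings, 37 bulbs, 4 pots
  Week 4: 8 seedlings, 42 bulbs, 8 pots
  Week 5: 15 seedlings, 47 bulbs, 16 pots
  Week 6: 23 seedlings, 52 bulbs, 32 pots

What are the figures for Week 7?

For the seedlings, each term is the sum of the two before it: 6, 1, 7, 8, 15, 23 → 38.
Bulbs: +5 each step, so 27, 32, 37, 42, 47, 52 → 57.
Pots: 1, 2, 4, 8, 16, 32 → 64 (×2 each step).
Putting it together: 38 seedlings, 57 bulbs, 64 pots.

38 seedlings, 57 bulbs, 64 pots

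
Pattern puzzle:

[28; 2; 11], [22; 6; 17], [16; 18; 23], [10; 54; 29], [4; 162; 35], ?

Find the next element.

[-2; 486; 41]

First entry goes 28, 22, 16, 10, 4 → -2 (−6 each step).
Second entry — ×3 each step: 2, 6, 18, 54, 162 → 486.
Third entry goes 11, 17, 23, 29, 35 → 41 (together with the first entry always sums to 39).
So the next element is [-2; 486; 41].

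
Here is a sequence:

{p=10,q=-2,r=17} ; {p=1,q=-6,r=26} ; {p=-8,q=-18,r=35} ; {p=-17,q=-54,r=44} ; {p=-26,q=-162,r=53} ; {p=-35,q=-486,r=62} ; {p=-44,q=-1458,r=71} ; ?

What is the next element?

P — −9 each step: 10, 1, -8, -17, -26, -35, -44 → -53.
For the q, ×3 each step: -2, -6, -18, -54, -162, -486, -1458 → -4374.
R: together with the p always sums to 27, so 17, 26, 35, 44, 53, 62, 71 → 80.
So the next element is {p=-53,q=-4374,r=80}.

{p=-53,q=-4374,r=80}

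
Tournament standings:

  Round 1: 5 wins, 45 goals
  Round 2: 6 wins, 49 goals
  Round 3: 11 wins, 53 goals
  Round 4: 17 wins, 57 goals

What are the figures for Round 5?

28 wins, 61 goals

Wins: each term is the sum of the two before it; 5, 6, 11, 17 → 28.
Goals goes 45, 49, 53, 57 → 61 (+4 each step).
Putting it together: 28 wins, 61 goals.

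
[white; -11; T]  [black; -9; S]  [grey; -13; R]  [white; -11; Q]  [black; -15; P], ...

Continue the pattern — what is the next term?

[grey; -13; O]

Shade — repeats white → black → grey: white, black, grey, white, black → grey.
Second slot — alternating steps +2, −4, +2, −4, …: -11, -9, -13, -11, -15 → -13.
Letter: letters move back 1 place in the alphabet, so T, S, R, Q, P → O.
Putting it together: [grey; -13; O].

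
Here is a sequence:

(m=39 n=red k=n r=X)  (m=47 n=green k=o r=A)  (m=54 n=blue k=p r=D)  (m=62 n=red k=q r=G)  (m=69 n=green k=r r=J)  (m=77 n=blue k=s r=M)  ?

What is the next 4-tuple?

(m=84 n=red k=t r=P)

For the m, alternating steps +8, +7, +8, +7, …: 39, 47, 54, 62, 69, 77 → 84.
N — repeats red → green → blue: red, green, blue, red, green, blue → red.
K goes n, o, p, q, r, s → t (letters move forward 1 place in the alphabet).
R: X, A, D, G, J, M → P (letters move forward 3 places in the alphabet, wrapping Z→A).
Putting it together: (m=84 n=red k=t r=P).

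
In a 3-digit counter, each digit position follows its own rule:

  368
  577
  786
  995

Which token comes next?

104

First digit goes 3, 5, 7, 9 → 1 (+2 each step, mod 10).
Second digit: +1 each step, mod 10; 6, 7, 8, 9 → 0.
Third digit: 8, 7, 6, 5 → 4 (−1 each step, mod 10).
Combining the parts gives 104.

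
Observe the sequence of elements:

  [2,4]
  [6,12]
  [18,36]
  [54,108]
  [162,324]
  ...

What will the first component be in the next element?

486

First component: 2, 6, 18, 54, 162 → 486 (×3 each step).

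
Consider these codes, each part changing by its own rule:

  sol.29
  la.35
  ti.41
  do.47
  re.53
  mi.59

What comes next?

fa.65

Note: runs through the solfège scale do→ti; sol, la, ti, do, re, mi → fa.
Second component: 29, 35, 41, 47, 53, 59 → 65 (+6 each step).
Putting it together: fa.65.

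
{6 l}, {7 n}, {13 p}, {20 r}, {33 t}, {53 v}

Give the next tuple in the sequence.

{86 x}

First coordinate: 6, 7, 13, 20, 33, 53 → 86 (each term is the sum of the two before it).
For the letter, letters move forward 2 places in the alphabet: l, n, p, r, t, v → x.
So the next tuple is {86 x}.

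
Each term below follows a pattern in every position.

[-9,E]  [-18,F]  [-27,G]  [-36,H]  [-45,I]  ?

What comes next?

[-54,J]

First component: −9 each step, so -9, -18, -27, -36, -45 → -54.
Letter goes E, F, G, H, I → J (letters move forward 1 place in the alphabet).
So the next term is [-54,J].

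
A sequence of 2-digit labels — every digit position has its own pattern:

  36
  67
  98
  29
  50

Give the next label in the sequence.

81

First digit goes 3, 6, 9, 2, 5 → 8 (+3 each step, mod 10).
Second digit goes 6, 7, 8, 9, 0 → 1 (+1 each step, mod 10).
Putting it together: 81.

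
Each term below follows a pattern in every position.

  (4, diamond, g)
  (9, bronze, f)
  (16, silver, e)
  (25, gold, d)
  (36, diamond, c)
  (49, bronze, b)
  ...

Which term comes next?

(64, silver, a)

First part — perfect squares: 2², 3², 4², …: 4, 9, 16, 25, 36, 49 → 64.
Rank: diamond, bronze, silver, gold, diamond, bronze → silver (repeats diamond → bronze → silver → gold).
Letter goes g, f, e, d, c, b → a (letters move back 1 place in the alphabet).
Putting it together: (64, silver, a).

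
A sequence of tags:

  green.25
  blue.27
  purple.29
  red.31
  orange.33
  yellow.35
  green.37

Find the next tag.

Colour goes green, blue, purple, red, orange, yellow, green → blue (repeats green → blue → purple → red → orange → yellow).
For the second component, +2 each step: 25, 27, 29, 31, 33, 35, 37 → 39.
Combining the parts gives blue.39.

blue.39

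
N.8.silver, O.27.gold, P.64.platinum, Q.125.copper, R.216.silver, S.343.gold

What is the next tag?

Letter: letters move forward 1 place in the alphabet; N, O, P, Q, R, S → T.
Second component goes 8, 27, 64, 125, 216, 343 → 512 (perfect cubes: 2³, 3³, 4³, …).
Metal goes silver, gold, platinum, copper, silver, gold → platinum (repeats silver → gold → platinum → copper).
Combining the parts gives T.512.platinum.

T.512.platinum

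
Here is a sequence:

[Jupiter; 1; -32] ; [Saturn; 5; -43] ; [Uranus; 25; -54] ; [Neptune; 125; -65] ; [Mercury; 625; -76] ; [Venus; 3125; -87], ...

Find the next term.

[Earth; 15625; -98]

Planet: runs through the planets Mercury→Neptune, so Jupiter, Saturn, Uranus, Neptune, Mercury, Venus → Earth.
Second coordinate: ×5 each step, so 1, 5, 25, 125, 625, 3125 → 15625.
Third coordinate: −11 each step, so -32, -43, -54, -65, -76, -87 → -98.
So the next term is [Earth; 15625; -98].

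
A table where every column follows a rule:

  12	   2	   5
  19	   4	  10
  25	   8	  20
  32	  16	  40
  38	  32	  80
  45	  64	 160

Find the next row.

First component goes 12, 19, 25, 32, 38, 45 → 51 (alternating steps +7, +6, +7, +6, …).
Second component: ×2 each step, so 2, 4, 8, 16, 32, 64 → 128.
Third component: ×2 each step; 5, 10, 20, 40, 80, 160 → 320.
Combining the parts gives 51  128  320.

51  128  320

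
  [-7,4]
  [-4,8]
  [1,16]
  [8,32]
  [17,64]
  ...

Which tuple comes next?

For the first component, differences are 3, 5, 7, … (increasing by 2 each time): -7, -4, 1, 8, 17 → 28.
For the second component, ×2 each step: 4, 8, 16, 32, 64 → 128.
Putting it together: [28,128].

[28,128]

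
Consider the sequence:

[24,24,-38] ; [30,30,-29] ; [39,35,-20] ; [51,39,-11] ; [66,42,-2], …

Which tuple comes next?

[84,44,7]

First coordinate goes 24, 30, 39, 51, 66 → 84 (differences are 6, 9, 12, … (increasing by 3 each time)).
Second coordinate — differences are 6, 5, 4, … (decreasing by 1 each time): 24, 30, 35, 39, 42 → 44.
For the third coordinate, +9 each step: -38, -29, -20, -11, -2 → 7.
So the next tuple is [84,44,7].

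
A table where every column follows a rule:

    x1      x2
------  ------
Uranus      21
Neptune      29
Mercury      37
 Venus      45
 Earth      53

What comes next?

Mars  61

For the column x1, runs through the planets Mercury→Neptune: Uranus, Neptune, Mercury, Venus, Earth → Mars.
Column x2 — +8 each step: 21, 29, 37, 45, 53 → 61.
Combining the parts gives Mars  61.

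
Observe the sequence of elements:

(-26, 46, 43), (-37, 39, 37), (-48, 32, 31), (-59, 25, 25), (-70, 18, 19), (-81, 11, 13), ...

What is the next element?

(-92, 4, 7)

First entry: −11 each step; -26, -37, -48, -59, -70, -81 → -92.
Second entry — −7 each step: 46, 39, 32, 25, 18, 11 → 4.
For the third entry, −6 each step: 43, 37, 31, 25, 19, 13 → 7.
Putting it together: (-92, 4, 7).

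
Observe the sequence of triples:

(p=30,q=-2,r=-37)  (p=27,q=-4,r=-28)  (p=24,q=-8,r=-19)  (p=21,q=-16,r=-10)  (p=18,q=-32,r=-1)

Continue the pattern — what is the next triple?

P: −3 each step; 30, 27, 24, 21, 18 → 15.
Q: -2, -4, -8, -16, -32 → -64 (×2 each step).
R — +9 each step: -37, -28, -19, -10, -1 → 8.
Putting it together: (p=15,q=-64,r=8).

(p=15,q=-64,r=8)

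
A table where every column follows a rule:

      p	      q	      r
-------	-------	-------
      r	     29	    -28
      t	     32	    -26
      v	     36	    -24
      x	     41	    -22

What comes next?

Column p: r, t, v, x → z (letters move forward 2 places in the alphabet).
For the column q, differences are 3, 4, 5, … (increasing by 1 each time): 29, 32, 36, 41 → 47.
For the column r, +2 each step: -28, -26, -24, -22 → -20.
Combining the parts gives z  47  -20.

z  47  -20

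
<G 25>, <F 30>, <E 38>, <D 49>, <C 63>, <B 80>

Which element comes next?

Letter goes G, F, E, D, C, B → A (letters move back 1 place in the alphabet).
Second value goes 25, 30, 38, 49, 63, 80 → 100 (differences are 5, 8, 11, … (increasing by 3 each time)).
Putting it together: <A 100>.

<A 100>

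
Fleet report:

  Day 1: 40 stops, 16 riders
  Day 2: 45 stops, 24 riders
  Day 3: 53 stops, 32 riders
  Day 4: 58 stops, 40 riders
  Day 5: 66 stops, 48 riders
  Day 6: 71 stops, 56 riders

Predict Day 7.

79 stops, 64 riders

Stops goes 40, 45, 53, 58, 66, 71 → 79 (alternating steps +5, +8, +5, +8, …).
Riders goes 16, 24, 32, 40, 48, 56 → 64 (+8 each step).
Putting it together: 79 stops, 64 riders.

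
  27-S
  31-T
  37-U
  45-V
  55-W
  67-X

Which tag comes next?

For the first component, differences are 4, 6, 8, … (increasing by 2 each time): 27, 31, 37, 45, 55, 67 → 81.
Letter — letters move forward 1 place in the alphabet: S, T, U, V, W, X → Y.
Putting it together: 81-Y.

81-Y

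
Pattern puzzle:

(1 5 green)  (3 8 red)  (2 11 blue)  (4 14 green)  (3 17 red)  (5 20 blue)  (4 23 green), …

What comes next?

(6 26 red)

First part goes 1, 3, 2, 4, 3, 5, 4 → 6 (alternating steps +2, −1, +2, −1, …).
Second part goes 5, 8, 11, 14, 17, 20, 23 → 26 (+3 each step).
Colour — repeats green → red → blue: green, red, blue, green, red, blue, green → red.
Combining the parts gives (6 26 red).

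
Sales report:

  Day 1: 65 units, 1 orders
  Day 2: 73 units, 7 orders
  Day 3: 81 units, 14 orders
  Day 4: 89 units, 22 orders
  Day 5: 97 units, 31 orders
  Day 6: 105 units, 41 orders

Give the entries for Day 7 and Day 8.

113 units, 52 orders; 121 units, 64 orders

Units: +8 each step; 65, 73, 81, 89, 97, 105 → 113 → 121.
Orders — differences are 6, 7, 8, … (increasing by 1 each time): 1, 7, 14, 22, 31, 41 → 52 → 64.
So the next two records are 113 units, 52 orders and 121 units, 64 orders.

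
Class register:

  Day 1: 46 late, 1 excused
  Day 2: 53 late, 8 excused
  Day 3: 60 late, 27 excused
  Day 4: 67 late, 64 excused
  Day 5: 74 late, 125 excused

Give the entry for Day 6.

Late: 46, 53, 60, 67, 74 → 81 (+7 each step).
Excused: 1, 8, 27, 64, 125 → 216 (perfect cubes: 1³, 2³, 3³, …).
So the next row is 81 late, 216 excused.

81 late, 216 excused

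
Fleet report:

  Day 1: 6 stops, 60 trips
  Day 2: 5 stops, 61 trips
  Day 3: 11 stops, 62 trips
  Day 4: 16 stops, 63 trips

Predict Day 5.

27 stops, 64 trips

Stops goes 6, 5, 11, 16 → 27 (each term is the sum of the two before it).
Trips goes 60, 61, 62, 63 → 64 (+1 each step).
Combining the parts gives 27 stops, 64 trips.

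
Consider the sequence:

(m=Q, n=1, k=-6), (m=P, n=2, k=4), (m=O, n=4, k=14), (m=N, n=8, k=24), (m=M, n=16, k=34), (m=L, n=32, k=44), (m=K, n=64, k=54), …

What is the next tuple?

(m=J, n=128, k=64)

M goes Q, P, O, N, M, L, K → J (letters move back 1 place in the alphabet).
N goes 1, 2, 4, 8, 16, 32, 64 → 128 (×2 each step).
K: -6, 4, 14, 24, 34, 44, 54 → 64 (+10 each step).
Combining the parts gives (m=J, n=128, k=64).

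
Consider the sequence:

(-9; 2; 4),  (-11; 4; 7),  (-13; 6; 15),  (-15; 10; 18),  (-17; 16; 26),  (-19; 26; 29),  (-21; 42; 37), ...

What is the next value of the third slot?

For the third slot, alternating steps +3, +8, +3, +8, …: 4, 7, 15, 18, 26, 29, 37 → 40.

40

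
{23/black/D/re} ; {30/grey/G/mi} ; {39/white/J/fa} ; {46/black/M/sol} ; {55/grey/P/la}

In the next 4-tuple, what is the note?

First slot: 23, 30, 39, 46, 55 → 62 (alternating steps +7, +9, +7, +9, …).
Shade: black, grey, white, black, grey → white (repeats black → grey → white).
Letter — letters move forward 3 places in the alphabet: D, G, J, M, P → S.
Note: re, mi, fa, sol, la → ti (runs through the solfège scale do→ti).

ti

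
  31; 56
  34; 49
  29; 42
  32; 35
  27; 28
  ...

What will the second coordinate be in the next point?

21

For the first coordinate, alternating steps +3, −5, +3, −5, …: 31, 34, 29, 32, 27 → 30.
Second coordinate goes 56, 49, 42, 35, 28 → 21 (−7 each step).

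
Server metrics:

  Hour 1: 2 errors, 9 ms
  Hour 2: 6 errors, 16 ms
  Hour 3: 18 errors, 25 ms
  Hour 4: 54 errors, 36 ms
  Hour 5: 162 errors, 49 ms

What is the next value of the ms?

64

Ms: perfect squares: 3², 4², 5², …; 9, 16, 25, 36, 49 → 64.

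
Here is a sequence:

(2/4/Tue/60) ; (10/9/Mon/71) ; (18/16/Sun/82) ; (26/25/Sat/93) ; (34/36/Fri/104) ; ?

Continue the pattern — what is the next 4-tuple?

First component: 2, 10, 18, 26, 34 → 42 (+8 each step).
Second component: perfect squares: 2², 3², 4², …; 4, 9, 16, 25, 36 → 49.
Day: Tue, Mon, Sun, Sat, Fri → Thu (runs backward through the weekdays Mon→Sun).
Fourth component: +11 each step; 60, 71, 82, 93, 104 → 115.
Combining the parts gives (42/49/Thu/115).

(42/49/Thu/115)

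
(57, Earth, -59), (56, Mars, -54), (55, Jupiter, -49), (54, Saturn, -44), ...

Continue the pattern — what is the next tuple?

First part — −1 each step: 57, 56, 55, 54 → 53.
Planet goes Earth, Mars, Jupiter, Saturn → Uranus (runs through the planets Mercury→Neptune).
Third part goes -59, -54, -49, -44 → -39 (+5 each step).
Putting it together: (53, Uranus, -39).

(53, Uranus, -39)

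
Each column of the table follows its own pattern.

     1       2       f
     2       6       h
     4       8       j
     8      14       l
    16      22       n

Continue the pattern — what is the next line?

32  36  p

For the first component, ×2 each step: 1, 2, 4, 8, 16 → 32.
Second component goes 2, 6, 8, 14, 22 → 36 (each term is the sum of the two before it).
Letter: f, h, j, l, n → p (letters move forward 2 places in the alphabet).
Putting it together: 32  36  p.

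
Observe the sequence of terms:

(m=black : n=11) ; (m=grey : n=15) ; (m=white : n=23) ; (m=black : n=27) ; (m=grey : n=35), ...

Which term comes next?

M goes black, grey, white, black, grey → white (repeats black → grey → white).
N: 11, 15, 23, 27, 35 → 39 (alternating steps +4, +8, +4, +8, …).
Combining the parts gives (m=white : n=39).

(m=white : n=39)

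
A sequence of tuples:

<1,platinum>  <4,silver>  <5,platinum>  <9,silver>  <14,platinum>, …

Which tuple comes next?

<23,silver>

First component: 1, 4, 5, 9, 14 → 23 (each term is the sum of the two before it).
Metal — alternates platinum ↔ silver: platinum, silver, platinum, silver, platinum → silver.
Combining the parts gives <23,silver>.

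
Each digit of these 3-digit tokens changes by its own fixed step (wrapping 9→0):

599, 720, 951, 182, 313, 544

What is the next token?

First digit: +2 each step, mod 10, so 5, 7, 9, 1, 3, 5 → 7.
Second digit goes 9, 2, 5, 8, 1, 4 → 7 (+3 each step, mod 10).
Third digit: +1 each step, mod 10, so 9, 0, 1, 2, 3, 4 → 5.
So the next token is 775.

775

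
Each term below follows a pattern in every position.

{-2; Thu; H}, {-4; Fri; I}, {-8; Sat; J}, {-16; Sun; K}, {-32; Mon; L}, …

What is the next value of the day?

Tue

Day goes Thu, Fri, Sat, Sun, Mon → Tue (runs through the weekdays Mon→Sun).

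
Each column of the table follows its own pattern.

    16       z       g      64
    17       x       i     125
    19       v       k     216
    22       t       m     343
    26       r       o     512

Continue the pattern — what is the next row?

31  p  q  729

For the first component, differences are 1, 2, 3, … (increasing by 1 each time): 16, 17, 19, 22, 26 → 31.
For the first letter, letters move back 2 places in the alphabet: z, x, v, t, r → p.
Second letter: letters move forward 2 places in the alphabet, so g, i, k, m, o → q.
Fourth component: perfect cubes: 4³, 5³, 6³, …; 64, 125, 216, 343, 512 → 729.
So the next row is 31  p  q  729.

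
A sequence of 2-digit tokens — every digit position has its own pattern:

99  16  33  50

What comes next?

77

First digit — +2 each step, mod 10: 9, 1, 3, 5 → 7.
Second digit: −3 each step, mod 10, so 9, 6, 3, 0 → 7.
Combining the parts gives 77.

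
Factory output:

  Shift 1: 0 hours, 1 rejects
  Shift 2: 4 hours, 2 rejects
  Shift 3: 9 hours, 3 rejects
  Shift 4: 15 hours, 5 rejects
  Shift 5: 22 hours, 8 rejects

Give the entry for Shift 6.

Hours — differences are 4, 5, 6, … (increasing by 1 each time): 0, 4, 9, 15, 22 → 30.
Rejects goes 1, 2, 3, 5, 8 → 13 (each term is the sum of the two before it).
Putting it together: 30 hours, 13 rejects.

30 hours, 13 rejects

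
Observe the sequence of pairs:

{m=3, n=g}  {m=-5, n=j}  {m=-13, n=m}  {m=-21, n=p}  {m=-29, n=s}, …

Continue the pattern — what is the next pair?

For the m, −8 each step: 3, -5, -13, -21, -29 → -37.
N: g, j, m, p, s → v (letters move forward 3 places in the alphabet).
So the next pair is {m=-37, n=v}.

{m=-37, n=v}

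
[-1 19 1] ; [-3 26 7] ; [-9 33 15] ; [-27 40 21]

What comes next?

For the first value, ×3 each step: -1, -3, -9, -27 → -81.
Second value: +7 each step, so 19, 26, 33, 40 → 47.
Third value: 1, 7, 15, 21 → 29 (alternating steps +6, +8, +6, +8, …).
So the next triple is [-81 47 29].

[-81 47 29]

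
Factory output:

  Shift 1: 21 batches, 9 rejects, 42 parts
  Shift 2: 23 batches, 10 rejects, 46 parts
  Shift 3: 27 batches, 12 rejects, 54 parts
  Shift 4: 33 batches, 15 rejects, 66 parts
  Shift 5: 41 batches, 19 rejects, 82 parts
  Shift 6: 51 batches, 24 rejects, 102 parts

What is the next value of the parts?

For the batches, differences are 2, 4, 6, … (increasing by 2 each time): 21, 23, 27, 33, 41, 51 → 63.
Parts: always 2 × the batches, so 42, 46, 54, 66, 82, 102 → 126.

126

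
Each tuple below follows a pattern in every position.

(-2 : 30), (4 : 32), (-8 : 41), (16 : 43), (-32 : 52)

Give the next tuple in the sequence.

For the first slot, ×(-2) each step: -2, 4, -8, 16, -32 → 64.
Second slot — alternating steps +2, +9, +2, +9, …: 30, 32, 41, 43, 52 → 54.
Putting it together: (64 : 54).

(64 : 54)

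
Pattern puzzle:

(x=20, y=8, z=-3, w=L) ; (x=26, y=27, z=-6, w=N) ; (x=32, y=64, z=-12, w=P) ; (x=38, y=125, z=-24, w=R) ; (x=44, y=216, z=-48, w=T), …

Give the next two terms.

(x=50, y=343, z=-96, w=V), (x=56, y=512, z=-192, w=X)

X: 20, 26, 32, 38, 44 → 50 → 56 (+6 each step).
Y — perfect cubes: 2³, 3³, 4³, …: 8, 27, 64, 125, 216 → 343 → 512.
For the z, ×2 each step: -3, -6, -12, -24, -48 → -96 → -192.
W goes L, N, P, R, T → V → X (letters move forward 2 places in the alphabet).
So the next two terms are (x=50, y=343, z=-96, w=V) and (x=56, y=512, z=-192, w=X).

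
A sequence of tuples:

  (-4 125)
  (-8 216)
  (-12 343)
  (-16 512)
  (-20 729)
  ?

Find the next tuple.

(-24 1000)

First value: -4, -8, -12, -16, -20 → -24 (−4 each step).
Second value — perfect cubes: 5³, 6³, 7³, …: 125, 216, 343, 512, 729 → 1000.
Combining the parts gives (-24 1000).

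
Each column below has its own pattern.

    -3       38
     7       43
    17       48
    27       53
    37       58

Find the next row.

47  63

First component: -3, 7, 17, 27, 37 → 47 (+10 each step).
Second component: +5 each step, so 38, 43, 48, 53, 58 → 63.
Putting it together: 47  63.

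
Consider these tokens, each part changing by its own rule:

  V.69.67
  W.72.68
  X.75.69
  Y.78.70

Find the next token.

Z.81.71

For the letter, letters move forward 1 place in the alphabet: V, W, X, Y → Z.
Second component: 69, 72, 75, 78 → 81 (+3 each step).
Third component: +1 each step; 67, 68, 69, 70 → 71.
Putting it together: Z.81.71.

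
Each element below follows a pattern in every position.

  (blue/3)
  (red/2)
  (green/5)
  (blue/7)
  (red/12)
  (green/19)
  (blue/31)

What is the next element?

Colour goes blue, red, green, blue, red, green, blue → red (repeats blue → red → green).
Second slot: each term is the sum of the two before it, so 3, 2, 5, 7, 12, 19, 31 → 50.
Combining the parts gives (red/50).

(red/50)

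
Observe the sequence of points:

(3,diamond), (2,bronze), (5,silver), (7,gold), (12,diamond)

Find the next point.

First slot: each term is the sum of the two before it, so 3, 2, 5, 7, 12 → 19.
For the rank, repeats diamond → bronze → silver → gold: diamond, bronze, silver, gold, diamond → bronze.
Putting it together: (19,bronze).

(19,bronze)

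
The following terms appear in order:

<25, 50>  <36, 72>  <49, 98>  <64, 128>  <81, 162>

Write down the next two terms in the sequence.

<100, 200>, <121, 242>

First value — perfect squares: 5², 6², 7², …: 25, 36, 49, 64, 81 → 100 → 121.
Second value: 50, 72, 98, 128, 162 → 200 → 242 (always 2 × the first value).
Putting the parts together: <100, 200> and then <121, 242>.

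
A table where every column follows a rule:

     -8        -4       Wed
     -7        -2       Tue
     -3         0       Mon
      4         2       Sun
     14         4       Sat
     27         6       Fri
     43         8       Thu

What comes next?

First component goes -8, -7, -3, 4, 14, 27, 43 → 62 (differences are 1, 4, 7, … (increasing by 3 each time)).
Second component goes -4, -2, 0, 2, 4, 6, 8 → 10 (+2 each step).
Day goes Wed, Tue, Mon, Sun, Sat, Fri, Thu → Wed (runs backward through the weekdays Mon→Sun).
So the next line is 62  10  Wed.

62  10  Wed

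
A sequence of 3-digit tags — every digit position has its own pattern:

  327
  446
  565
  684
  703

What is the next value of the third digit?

2

Third digit goes 7, 6, 5, 4, 3 → 2 (−1 each step, mod 10).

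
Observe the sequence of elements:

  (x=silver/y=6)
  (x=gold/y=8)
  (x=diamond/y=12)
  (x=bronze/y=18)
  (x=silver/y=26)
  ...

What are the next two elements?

X: repeats silver → gold → diamond → bronze, so silver, gold, diamond, bronze, silver → gold → diamond.
For the y, differences are 2, 4, 6, … (increasing by 2 each time): 6, 8, 12, 18, 26 → 36 → 48.
Putting the parts together: (x=gold/y=36) and then (x=diamond/y=48).

(x=gold/y=36), (x=diamond/y=48)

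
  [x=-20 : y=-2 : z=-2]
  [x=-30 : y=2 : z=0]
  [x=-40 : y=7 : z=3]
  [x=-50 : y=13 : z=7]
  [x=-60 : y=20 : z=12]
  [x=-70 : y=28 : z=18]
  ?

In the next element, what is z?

25

For the z, differences are 2, 3, 4, … (increasing by 1 each time): -2, 0, 3, 7, 12, 18 → 25.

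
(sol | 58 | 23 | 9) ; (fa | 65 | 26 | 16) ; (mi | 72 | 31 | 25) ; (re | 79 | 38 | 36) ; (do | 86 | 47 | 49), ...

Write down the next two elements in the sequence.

(ti | 93 | 58 | 64), (la | 100 | 71 | 81)

Note: runs backward through the solfège scale do→ti, so sol, fa, mi, re, do → ti → la.
For the second component, +7 each step: 58, 65, 72, 79, 86 → 93 → 100.
Third component: differences are 3, 5, 7, … (increasing by 2 each time), so 23, 26, 31, 38, 47 → 58 → 71.
Fourth component: perfect squares: 3², 4², 5², …; 9, 16, 25, 36, 49 → 64 → 81.
Putting the parts together: (ti | 93 | 58 | 64) and then (la | 100 | 71 | 81).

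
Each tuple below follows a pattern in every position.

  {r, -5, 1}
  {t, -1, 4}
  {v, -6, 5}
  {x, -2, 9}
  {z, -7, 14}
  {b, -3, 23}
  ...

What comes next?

Letter goes r, t, v, x, z, b → d (letters move forward 2 places in the alphabet, wrapping Z→A).
Second component goes -5, -1, -6, -2, -7, -3 → -8 (alternating steps +4, −5, +4, −5, …).
Third component: 1, 4, 5, 9, 14, 23 → 37 (each term is the sum of the two before it).
Combining the parts gives {d, -8, 37}.

{d, -8, 37}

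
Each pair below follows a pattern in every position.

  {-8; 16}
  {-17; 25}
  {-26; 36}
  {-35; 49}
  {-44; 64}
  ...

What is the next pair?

First coordinate goes -8, -17, -26, -35, -44 → -53 (−9 each step).
Second coordinate: 16, 25, 36, 49, 64 → 81 (perfect squares: 4², 5², 6², …).
Putting it together: {-53; 81}.

{-53; 81}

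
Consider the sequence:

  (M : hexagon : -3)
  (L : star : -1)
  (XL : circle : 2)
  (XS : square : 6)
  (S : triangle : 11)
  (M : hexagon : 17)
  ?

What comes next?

Size — repeats M → L → XL → XS → S: M, L, XL, XS, S, M → L.
Shape: repeats hexagon → star → circle → square → triangle; hexagon, star, circle, square, triangle, hexagon → star.
For the third value, differences are 2, 3, 4, … (increasing by 1 each time): -3, -1, 2, 6, 11, 17 → 24.
Combining the parts gives (L : star : 24).

(L : star : 24)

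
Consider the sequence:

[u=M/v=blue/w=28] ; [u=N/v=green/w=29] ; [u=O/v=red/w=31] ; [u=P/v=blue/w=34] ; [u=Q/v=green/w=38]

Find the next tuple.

U: letters move forward 1 place in the alphabet, so M, N, O, P, Q → R.
V: repeats blue → green → red; blue, green, red, blue, green → red.
W: 28, 29, 31, 34, 38 → 43 (differences are 1, 2, 3, … (increasing by 1 each time)).
So the next tuple is [u=R/v=red/w=43].

[u=R/v=red/w=43]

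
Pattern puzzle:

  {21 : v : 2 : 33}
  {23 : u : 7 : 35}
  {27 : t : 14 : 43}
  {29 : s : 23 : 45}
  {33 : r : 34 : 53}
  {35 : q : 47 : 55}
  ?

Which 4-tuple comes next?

For the first value, alternating steps +2, +4, +2, +4, …: 21, 23, 27, 29, 33, 35 → 39.
Letter — letters move back 1 place in the alphabet: v, u, t, s, r, q → p.
Third value: differences are 5, 7, 9, … (increasing by 2 each time); 2, 7, 14, 23, 34, 47 → 62.
Fourth value — alternating steps +2, +8, +2, +8, …: 33, 35, 43, 45, 53, 55 → 63.
Combining the parts gives {39 : p : 62 : 63}.

{39 : p : 62 : 63}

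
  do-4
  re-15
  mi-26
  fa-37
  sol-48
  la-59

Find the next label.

Note goes do, re, mi, fa, sol, la → ti (runs through the solfège scale do→ti).
Second component: +11 each step, so 4, 15, 26, 37, 48, 59 → 70.
So the next label is ti-70.

ti-70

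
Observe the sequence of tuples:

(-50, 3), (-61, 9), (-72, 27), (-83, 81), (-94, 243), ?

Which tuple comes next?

(-105, 729)

First coordinate: −11 each step; -50, -61, -72, -83, -94 → -105.
Second coordinate goes 3, 9, 27, 81, 243 → 729 (×3 each step).
So the next tuple is (-105, 729).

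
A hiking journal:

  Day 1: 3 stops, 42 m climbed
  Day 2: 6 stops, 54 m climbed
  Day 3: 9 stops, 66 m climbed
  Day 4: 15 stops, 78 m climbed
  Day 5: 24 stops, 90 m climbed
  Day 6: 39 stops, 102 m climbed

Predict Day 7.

63 stops, 114 m climbed

Stops: 3, 6, 9, 15, 24, 39 → 63 (each term is the sum of the two before it).
M climbed — +12 each step: 42, 54, 66, 78, 90, 102 → 114.
So the next record is 63 stops, 114 m climbed.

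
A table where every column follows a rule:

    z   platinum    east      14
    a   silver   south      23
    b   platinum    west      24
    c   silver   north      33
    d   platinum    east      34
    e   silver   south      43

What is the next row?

f  platinum  west  44

Letter goes z, a, b, c, d, e → f (letters move forward 1 place in the alphabet, wrapping Z→A).
For the metal, alternates platinum ↔ silver: platinum, silver, platinum, silver, platinum, silver → platinum.
For the direction, repeats east → south → west → north: east, south, west, north, east, south → west.
Fourth component goes 14, 23, 24, 33, 34, 43 → 44 (alternating steps +9, +1, +9, +1, …).
Putting it together: f  platinum  west  44.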